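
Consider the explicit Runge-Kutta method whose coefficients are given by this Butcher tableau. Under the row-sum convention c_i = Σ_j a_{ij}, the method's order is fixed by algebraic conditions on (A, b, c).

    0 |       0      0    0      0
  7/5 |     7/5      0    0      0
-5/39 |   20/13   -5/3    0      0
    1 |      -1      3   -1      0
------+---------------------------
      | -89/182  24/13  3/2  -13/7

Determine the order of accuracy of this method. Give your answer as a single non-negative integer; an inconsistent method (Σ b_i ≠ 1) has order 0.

b = (-89/182, 24/13, 3/2, -13/7)
c = (0, 7/5, -5/39, 1)
Ac = (0, 0, -7/3, 844/195)
Σ b_i: (-89/182)·1 + 24/13·1 + 3/2·1 + (-13/7)·1 = 1 ✓
b·c: 24/13·7/5 + 3/2·(-5/39) + (-13/7)·1 = 487/910 ≠ 1/2 ⇒ order 1.

1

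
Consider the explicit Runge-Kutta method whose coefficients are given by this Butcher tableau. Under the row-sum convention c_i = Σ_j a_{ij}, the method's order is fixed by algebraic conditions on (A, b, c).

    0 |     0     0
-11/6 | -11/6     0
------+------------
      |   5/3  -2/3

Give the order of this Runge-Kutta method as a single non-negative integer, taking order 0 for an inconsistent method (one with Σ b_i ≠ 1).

b = (5/3, -2/3)
c = (0, -11/6)
Σ b_i: 5/3·1 + (-2/3)·1 = 1 ✓
b·c: (-2/3)·(-11/6) = 11/9 ≠ 1/2 ⇒ order 1.

1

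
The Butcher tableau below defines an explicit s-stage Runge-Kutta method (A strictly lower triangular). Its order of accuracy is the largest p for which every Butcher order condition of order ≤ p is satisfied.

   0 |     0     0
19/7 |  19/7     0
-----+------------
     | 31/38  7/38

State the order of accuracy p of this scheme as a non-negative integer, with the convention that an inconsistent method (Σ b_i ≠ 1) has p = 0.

b = (31/38, 7/38)
c = (0, 19/7)
Σ b_i: 31/38·1 + 7/38·1 = 1 ✓
b·c: 7/38·19/7 = 1/2 ✓; 2 stages ⇒ order 2.

2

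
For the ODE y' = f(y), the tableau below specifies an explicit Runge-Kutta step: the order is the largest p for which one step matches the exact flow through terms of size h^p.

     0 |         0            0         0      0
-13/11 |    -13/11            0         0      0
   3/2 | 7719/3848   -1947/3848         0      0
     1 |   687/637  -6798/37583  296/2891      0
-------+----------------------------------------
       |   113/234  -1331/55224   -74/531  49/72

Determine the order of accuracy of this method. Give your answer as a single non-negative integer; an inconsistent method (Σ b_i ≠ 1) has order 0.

4

b = (113/234, -1331/55224, -74/531, 49/72)
c = (0, -13/11, 3/2, 1)
Ac = (0, 0, 177/296, 18/49)
Σ b_i: 113/234·1 + (-1331/55224)·1 + (-74/531)·1 + 49/72·1 = 1 ✓
b·c: (-1331/55224)·(-13/11) + (-74/531)·3/2 + 49/72·1 = 1/2 ✓
b·c²: (-1331/55224)·169/121 + (-74/531)·9/4 + 49/72·1 = 1/3 ✓
b·Ac: (-74/531)·177/296 + 49/72·18/49 = 1/6 ✓
b·c³: (-1331/55224)·(-2197/1331) + (-74/531)·27/8 + 49/72·1 = 1/4 ✓
b·(c∘Ac): (-74/531)·531/592 + 49/72·18/49 = 1/8 ✓
b·Ac²: (-74/531)·(-2301/3256) + 49/72·(-12/539) = 1/12 ✓
b·A²c: 49/72·3/49 = 1/24 ✓; 4 stages ⇒ order 4.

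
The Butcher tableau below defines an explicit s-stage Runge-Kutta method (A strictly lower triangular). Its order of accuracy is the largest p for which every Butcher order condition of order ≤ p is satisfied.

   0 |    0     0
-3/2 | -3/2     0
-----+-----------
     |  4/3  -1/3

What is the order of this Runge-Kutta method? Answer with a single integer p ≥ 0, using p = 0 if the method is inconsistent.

b = (4/3, -1/3)
c = (0, -3/2)
Σ b_i: 4/3·1 + (-1/3)·1 = 1 ✓
b·c: (-1/3)·(-3/2) = 1/2 ✓; 2 stages ⇒ order 2.

2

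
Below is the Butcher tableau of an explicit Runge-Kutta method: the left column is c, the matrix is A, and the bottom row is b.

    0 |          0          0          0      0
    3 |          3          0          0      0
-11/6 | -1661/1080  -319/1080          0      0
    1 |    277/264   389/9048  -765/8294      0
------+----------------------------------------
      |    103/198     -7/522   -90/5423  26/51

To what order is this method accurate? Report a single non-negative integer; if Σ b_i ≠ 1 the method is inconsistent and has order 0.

4

b = (103/198, -7/522, -90/5423, 26/51)
c = (0, 3, -11/6, 1)
Ac = (0, 0, -319/360, 31/104)
Σ b_i: 103/198·1 + (-7/522)·1 + (-90/5423)·1 + 26/51·1 = 1 ✓
b·c: (-7/522)·3 + (-90/5423)·(-11/6) + 26/51·1 = 1/2 ✓
b·c²: (-7/522)·9 + (-90/5423)·121/36 + 26/51·1 = 1/3 ✓
b·Ac: (-90/5423)·(-319/360) + 26/51·31/104 = 1/6 ✓
b·c³: (-7/522)·27 + (-90/5423)·(-1331/216) + 26/51·1 = 1/4 ✓
b·(c∘Ac): (-90/5423)·3509/2160 + 26/51·31/104 = 1/8 ✓
b·Ac²: (-90/5423)·(-319/120) + 26/51·1/13 = 1/12 ✓
b·A²c: 26/51·17/208 = 1/24 ✓; 4 stages ⇒ order 4.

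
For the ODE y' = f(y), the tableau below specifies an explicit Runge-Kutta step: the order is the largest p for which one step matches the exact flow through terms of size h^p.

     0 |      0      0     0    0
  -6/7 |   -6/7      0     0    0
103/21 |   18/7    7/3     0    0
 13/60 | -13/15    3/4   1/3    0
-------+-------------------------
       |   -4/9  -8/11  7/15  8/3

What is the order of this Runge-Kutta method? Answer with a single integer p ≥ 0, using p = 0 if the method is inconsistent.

b = (-4/9, -8/11, 7/15, 8/3)
c = (0, -6/7, 103/21, 13/60)
Ac = (0, 0, -2, 125/126)
Σ b_i: (-4/9)·1 + (-8/11)·1 + 7/15·1 + 8/3·1 = 971/495 ≠ 1 ⇒ order 0.

0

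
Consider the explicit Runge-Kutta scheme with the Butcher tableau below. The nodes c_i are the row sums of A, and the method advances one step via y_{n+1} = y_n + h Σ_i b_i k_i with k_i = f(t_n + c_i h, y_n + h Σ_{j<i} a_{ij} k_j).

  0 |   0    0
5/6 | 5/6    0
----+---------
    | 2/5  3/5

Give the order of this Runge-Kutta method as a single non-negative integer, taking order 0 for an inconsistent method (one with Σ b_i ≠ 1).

b = (2/5, 3/5)
c = (0, 5/6)
Σ b_i: 2/5·1 + 3/5·1 = 1 ✓
b·c: 3/5·5/6 = 1/2 ✓; 2 stages ⇒ order 2.

2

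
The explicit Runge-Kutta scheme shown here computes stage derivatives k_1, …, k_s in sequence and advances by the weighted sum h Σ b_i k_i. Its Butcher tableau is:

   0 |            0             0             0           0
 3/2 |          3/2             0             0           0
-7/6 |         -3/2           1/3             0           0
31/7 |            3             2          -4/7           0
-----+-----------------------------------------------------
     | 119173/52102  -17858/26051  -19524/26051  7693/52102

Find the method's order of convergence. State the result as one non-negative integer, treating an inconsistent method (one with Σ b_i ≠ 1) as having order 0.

b = (119173/52102, -17858/26051, -19524/26051, 7693/52102)
c = (0, 3/2, -7/6, 31/7)
Ac = (0, 0, 1/2, 11/3)
Σ b_i: 119173/52102·1 + (-17858/26051)·1 + (-19524/26051)·1 + 7693/52102·1 = 1 ✓
b·c: (-17858/26051)·3/2 + (-19524/26051)·(-7/6) + 7693/52102·31/7 = 1/2 ✓
b·c²: (-17858/26051)·9/4 + (-19524/26051)·49/36 + 7693/52102·961/49 = 1/3 ✓
b·Ac: (-19524/26051)·1/2 + 7693/52102·11/3 = 1/6 ✓
b·c³: (-17858/26051)·27/8 + (-19524/26051)·(-343/216) + 7693/52102·29791/343 = 76813991/6564852 ≠ 1/4 ⇒ order 3.
b·(c∘Ac): (-19524/26051)·(-7/12) + 7693/52102·341/21 = 443093/156306 ≠ 1/8
b·Ac²: (-19524/26051)·3/4 + 7693/52102·67/18 = -11717/937836 ≠ 1/12
b·A²c: 7693/52102·(-2/7) = -1099/26051 ≠ 1/24

3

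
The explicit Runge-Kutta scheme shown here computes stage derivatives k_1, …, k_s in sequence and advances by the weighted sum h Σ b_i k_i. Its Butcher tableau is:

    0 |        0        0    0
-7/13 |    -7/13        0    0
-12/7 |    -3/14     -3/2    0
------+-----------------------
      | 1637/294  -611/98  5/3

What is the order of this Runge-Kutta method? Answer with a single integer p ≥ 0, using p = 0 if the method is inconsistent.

b = (1637/294, -611/98, 5/3)
c = (0, -7/13, -12/7)
Ac = (0, 0, 21/26)
Σ b_i: 1637/294·1 + (-611/98)·1 + 5/3·1 = 1 ✓
b·c: (-611/98)·(-7/13) + 5/3·(-12/7) = 1/2 ✓
b·c²: (-611/98)·49/169 + 5/3·144/49 = 3937/1274 ≠ 1/3 ⇒ order 2.
b·Ac: 5/3·21/26 = 35/26 ≠ 1/6

2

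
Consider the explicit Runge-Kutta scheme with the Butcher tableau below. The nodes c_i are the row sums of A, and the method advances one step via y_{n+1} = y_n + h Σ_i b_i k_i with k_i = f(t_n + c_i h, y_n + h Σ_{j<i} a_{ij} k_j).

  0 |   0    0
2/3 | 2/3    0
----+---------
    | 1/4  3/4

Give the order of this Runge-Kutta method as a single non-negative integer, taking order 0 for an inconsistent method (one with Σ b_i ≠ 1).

b = (1/4, 3/4)
c = (0, 2/3)
Σ b_i: 1/4·1 + 3/4·1 = 1 ✓
b·c: 3/4·2/3 = 1/2 ✓; 2 stages ⇒ order 2.

2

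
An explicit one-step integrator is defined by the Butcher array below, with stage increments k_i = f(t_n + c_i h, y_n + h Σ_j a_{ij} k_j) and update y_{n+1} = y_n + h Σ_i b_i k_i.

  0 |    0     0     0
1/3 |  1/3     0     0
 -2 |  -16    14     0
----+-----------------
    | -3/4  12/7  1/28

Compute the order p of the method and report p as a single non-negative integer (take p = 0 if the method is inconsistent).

3

b = (-3/4, 12/7, 1/28)
c = (0, 1/3, -2)
Ac = (0, 0, 14/3)
Σ b_i: (-3/4)·1 + 12/7·1 + 1/28·1 = 1 ✓
b·c: 12/7·1/3 + 1/28·(-2) = 1/2 ✓
b·c²: 12/7·1/9 + 1/28·4 = 1/3 ✓
b·Ac: 1/28·14/3 = 1/6 ✓; 3 stages ⇒ order 3.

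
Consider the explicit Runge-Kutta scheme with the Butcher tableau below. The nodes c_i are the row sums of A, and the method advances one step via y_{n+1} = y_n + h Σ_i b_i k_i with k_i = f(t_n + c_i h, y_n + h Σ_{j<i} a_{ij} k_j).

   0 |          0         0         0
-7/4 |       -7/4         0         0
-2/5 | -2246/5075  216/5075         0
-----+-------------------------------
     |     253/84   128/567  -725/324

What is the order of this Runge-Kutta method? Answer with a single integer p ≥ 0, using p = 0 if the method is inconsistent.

b = (253/84, 128/567, -725/324)
c = (0, -7/4, -2/5)
Ac = (0, 0, -54/725)
Σ b_i: 253/84·1 + 128/567·1 + (-725/324)·1 = 1 ✓
b·c: 128/567·(-7/4) + (-725/324)·(-2/5) = 1/2 ✓
b·c²: 128/567·49/16 + (-725/324)·4/25 = 1/3 ✓
b·Ac: (-725/324)·(-54/725) = 1/6 ✓; 3 stages ⇒ order 3.

3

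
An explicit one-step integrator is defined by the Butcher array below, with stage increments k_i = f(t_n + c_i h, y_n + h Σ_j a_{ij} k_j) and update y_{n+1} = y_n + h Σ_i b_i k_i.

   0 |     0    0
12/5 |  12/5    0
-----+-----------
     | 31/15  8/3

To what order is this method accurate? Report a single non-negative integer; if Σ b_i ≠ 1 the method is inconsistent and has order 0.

0

b = (31/15, 8/3)
c = (0, 12/5)
Σ b_i: 31/15·1 + 8/3·1 = 71/15 ≠ 1 ⇒ order 0.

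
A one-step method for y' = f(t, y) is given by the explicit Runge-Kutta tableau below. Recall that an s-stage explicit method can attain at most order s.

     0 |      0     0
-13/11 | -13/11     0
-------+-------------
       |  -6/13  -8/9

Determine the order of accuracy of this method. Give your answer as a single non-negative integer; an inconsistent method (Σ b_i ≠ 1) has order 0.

b = (-6/13, -8/9)
c = (0, -13/11)
Σ b_i: (-6/13)·1 + (-8/9)·1 = -158/117 ≠ 1 ⇒ order 0.

0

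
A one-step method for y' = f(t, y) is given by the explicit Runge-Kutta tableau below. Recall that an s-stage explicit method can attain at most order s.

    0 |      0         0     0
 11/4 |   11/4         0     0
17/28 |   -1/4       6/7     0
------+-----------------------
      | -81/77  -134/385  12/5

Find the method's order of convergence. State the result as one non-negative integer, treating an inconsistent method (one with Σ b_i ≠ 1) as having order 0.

2

b = (-81/77, -134/385, 12/5)
c = (0, 11/4, 17/28)
Ac = (0, 0, 33/14)
Σ b_i: (-81/77)·1 + (-134/385)·1 + 12/5·1 = 1 ✓
b·c: (-134/385)·11/4 + 12/5·17/28 = 1/2 ✓
b·c²: (-134/385)·121/16 + 12/5·289/784 = -685/392 ≠ 1/3 ⇒ order 2.
b·Ac: 12/5·33/14 = 198/35 ≠ 1/6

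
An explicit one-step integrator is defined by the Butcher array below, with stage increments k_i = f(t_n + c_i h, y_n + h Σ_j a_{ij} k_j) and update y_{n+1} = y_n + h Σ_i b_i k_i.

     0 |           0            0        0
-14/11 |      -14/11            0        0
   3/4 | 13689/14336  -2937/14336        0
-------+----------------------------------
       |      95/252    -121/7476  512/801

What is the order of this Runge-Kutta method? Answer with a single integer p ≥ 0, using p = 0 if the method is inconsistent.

3

b = (95/252, -121/7476, 512/801)
c = (0, -14/11, 3/4)
Ac = (0, 0, 267/1024)
Σ b_i: 95/252·1 + (-121/7476)·1 + 512/801·1 = 1 ✓
b·c: (-121/7476)·(-14/11) + 512/801·3/4 = 1/2 ✓
b·c²: (-121/7476)·196/121 + 512/801·9/16 = 1/3 ✓
b·Ac: 512/801·267/1024 = 1/6 ✓; 3 stages ⇒ order 3.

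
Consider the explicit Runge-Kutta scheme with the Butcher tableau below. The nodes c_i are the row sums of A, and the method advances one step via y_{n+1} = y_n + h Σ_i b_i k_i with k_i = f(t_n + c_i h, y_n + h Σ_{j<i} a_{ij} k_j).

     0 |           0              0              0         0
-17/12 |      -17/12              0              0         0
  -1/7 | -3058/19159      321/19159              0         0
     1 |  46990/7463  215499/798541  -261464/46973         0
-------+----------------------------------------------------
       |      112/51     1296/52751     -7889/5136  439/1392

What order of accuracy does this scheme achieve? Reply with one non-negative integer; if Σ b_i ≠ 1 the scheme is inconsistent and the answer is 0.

b = (112/51, 1296/52751, -7889/5136, 439/1392)
c = (0, -17/12, -1/7, 1)
Ac = (0, 0, -107/4508, 725/1756)
Σ b_i: 112/51·1 + 1296/52751·1 + (-7889/5136)·1 + 439/1392·1 = 1 ✓
b·c: 1296/52751·(-17/12) + (-7889/5136)·(-1/7) + 439/1392·1 = 1/2 ✓
b·c²: 1296/52751·289/144 + (-7889/5136)·1/49 + 439/1392·1 = 1/3 ✓
b·Ac: (-7889/5136)·(-107/4508) + 439/1392·725/1756 = 1/6 ✓
b·c³: 1296/52751·(-4913/1728) + (-7889/5136)·(-1/343) + 439/1392·1 = 1/4 ✓
b·(c∘Ac): (-7889/5136)·107/31556 + 439/1392·725/1756 = 1/8 ✓
b·Ac²: (-7889/5136)·1819/54096 + 439/1392·9019/21072 = 1/12 ✓
b·A²c: 439/1392·58/439 = 1/24 ✓; 4 stages ⇒ order 4.

4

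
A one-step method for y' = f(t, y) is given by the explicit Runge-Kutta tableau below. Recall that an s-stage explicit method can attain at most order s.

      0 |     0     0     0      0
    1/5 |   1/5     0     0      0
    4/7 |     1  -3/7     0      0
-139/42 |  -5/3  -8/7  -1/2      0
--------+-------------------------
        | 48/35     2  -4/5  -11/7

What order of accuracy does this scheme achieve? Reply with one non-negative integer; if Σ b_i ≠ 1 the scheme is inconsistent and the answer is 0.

1

b = (48/35, 2, -4/5, -11/7)
c = (0, 1/5, 4/7, -139/42)
Ac = (0, 0, -3/35, -18/35)
Σ b_i: 48/35·1 + 2·1 + (-4/5)·1 + (-11/7)·1 = 1 ✓
b·c: 2·1/5 + (-4/5)·4/7 + (-11/7)·(-139/42) = 7561/1470 ≠ 1/2 ⇒ order 1.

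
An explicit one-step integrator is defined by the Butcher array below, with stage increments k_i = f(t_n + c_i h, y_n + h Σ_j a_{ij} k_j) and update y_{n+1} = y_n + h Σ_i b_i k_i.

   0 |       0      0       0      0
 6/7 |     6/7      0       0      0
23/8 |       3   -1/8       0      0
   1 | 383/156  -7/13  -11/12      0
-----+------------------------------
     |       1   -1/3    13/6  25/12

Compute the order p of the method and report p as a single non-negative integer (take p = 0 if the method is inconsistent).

b = (1, -1/3, 13/6, 25/12)
c = (0, 6/7, 23/8, 1)
Ac = (0, 0, -3/28, -3865/1248)
Σ b_i: 1·1 + (-1/3)·1 + 13/6·1 + 25/12·1 = 59/12 ≠ 1 ⇒ order 0.

0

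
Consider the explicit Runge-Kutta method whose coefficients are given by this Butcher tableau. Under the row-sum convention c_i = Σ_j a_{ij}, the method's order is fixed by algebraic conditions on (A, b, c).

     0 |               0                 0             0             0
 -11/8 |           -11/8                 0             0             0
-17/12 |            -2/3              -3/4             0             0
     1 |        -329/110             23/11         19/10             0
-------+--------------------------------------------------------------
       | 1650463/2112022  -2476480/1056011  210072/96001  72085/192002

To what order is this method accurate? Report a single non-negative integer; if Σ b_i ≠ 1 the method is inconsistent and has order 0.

b = (1650463/2112022, -2476480/1056011, 210072/96001, 72085/192002)
c = (0, -11/8, -17/12, 1)
Ac = (0, 0, 33/32, -167/30)
Σ b_i: 1650463/2112022·1 + (-2476480/1056011)·1 + 210072/96001·1 + 72085/192002·1 = 1 ✓
b·c: (-2476480/1056011)·(-11/8) + 210072/96001·(-17/12) + 72085/192002·1 = 1/2 ✓
b·c²: (-2476480/1056011)·121/64 + 210072/96001·289/144 + 72085/192002·1 = 1/3 ✓
b·Ac: 210072/96001·33/32 + 72085/192002·(-167/30) = 1/6 ✓
b·c³: (-2476480/1056011)·(-1331/512) + 210072/96001·(-4913/1728) + 72085/192002·1 = 865213/3456036 ≠ 1/4 ⇒ order 3.
b·(c∘Ac): 210072/96001·(-187/128) + 72085/192002·(-167/30) = -24361855/4608048 ≠ 1/8
b·Ac²: 210072/96001·(-363/256) + 72085/192002·22367/2880 = -20687573/110593152 ≠ 1/12
b·A²c: 72085/192002·627/320 = 9039459/12288128 ≠ 1/24

3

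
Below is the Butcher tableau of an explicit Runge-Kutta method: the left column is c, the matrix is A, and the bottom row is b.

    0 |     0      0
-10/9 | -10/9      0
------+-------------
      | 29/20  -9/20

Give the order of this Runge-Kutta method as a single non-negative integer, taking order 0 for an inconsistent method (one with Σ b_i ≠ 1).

2

b = (29/20, -9/20)
c = (0, -10/9)
Σ b_i: 29/20·1 + (-9/20)·1 = 1 ✓
b·c: (-9/20)·(-10/9) = 1/2 ✓; 2 stages ⇒ order 2.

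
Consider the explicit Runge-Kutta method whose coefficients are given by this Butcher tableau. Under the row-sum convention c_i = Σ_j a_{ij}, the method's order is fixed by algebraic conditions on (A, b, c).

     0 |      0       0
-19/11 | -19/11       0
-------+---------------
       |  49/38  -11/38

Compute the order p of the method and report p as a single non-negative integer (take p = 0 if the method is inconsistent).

b = (49/38, -11/38)
c = (0, -19/11)
Σ b_i: 49/38·1 + (-11/38)·1 = 1 ✓
b·c: (-11/38)·(-19/11) = 1/2 ✓; 2 stages ⇒ order 2.

2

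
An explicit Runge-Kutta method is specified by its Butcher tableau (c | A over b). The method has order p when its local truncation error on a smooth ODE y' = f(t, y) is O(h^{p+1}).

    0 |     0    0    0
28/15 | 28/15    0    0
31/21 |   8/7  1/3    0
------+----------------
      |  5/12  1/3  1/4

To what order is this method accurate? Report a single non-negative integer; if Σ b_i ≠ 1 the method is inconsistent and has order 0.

b = (5/12, 1/3, 1/4)
c = (0, 28/15, 31/21)
Ac = (0, 0, 28/45)
Σ b_i: 5/12·1 + 1/3·1 + 1/4·1 = 1 ✓
b·c: 1/3·28/15 + 1/4·31/21 = 1249/1260 ≠ 1/2 ⇒ order 1.

1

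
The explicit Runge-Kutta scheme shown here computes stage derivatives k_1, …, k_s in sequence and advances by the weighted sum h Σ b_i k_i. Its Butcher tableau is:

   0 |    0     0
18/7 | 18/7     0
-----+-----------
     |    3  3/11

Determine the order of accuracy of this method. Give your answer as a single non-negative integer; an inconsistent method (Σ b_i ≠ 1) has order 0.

b = (3, 3/11)
c = (0, 18/7)
Σ b_i: 3·1 + 3/11·1 = 36/11 ≠ 1 ⇒ order 0.

0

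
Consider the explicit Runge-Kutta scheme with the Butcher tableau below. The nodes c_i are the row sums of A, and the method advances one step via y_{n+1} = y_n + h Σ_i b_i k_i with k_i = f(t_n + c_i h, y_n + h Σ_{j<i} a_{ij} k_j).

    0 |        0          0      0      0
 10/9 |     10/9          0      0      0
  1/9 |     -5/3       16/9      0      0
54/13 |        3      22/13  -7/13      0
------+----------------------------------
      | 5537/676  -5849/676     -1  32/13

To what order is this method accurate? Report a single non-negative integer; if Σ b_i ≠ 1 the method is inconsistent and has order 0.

2

b = (5537/676, -5849/676, -1, 32/13)
c = (0, 10/9, 1/9, 54/13)
Ac = (0, 0, 160/81, 71/39)
Σ b_i: 5537/676·1 + (-5849/676)·1 + (-1)·1 + 32/13·1 = 1 ✓
b·c: (-5849/676)·10/9 + (-1)·1/9 + 32/13·54/13 = 1/2 ✓
b·c²: (-5849/676)·100/81 + (-1)·1/81 + 32/13·2916/169 = 209450/6591 ≠ 1/3 ⇒ order 2.
b·Ac: (-1)·160/81 + 32/13·71/39 = 34304/13689 ≠ 1/6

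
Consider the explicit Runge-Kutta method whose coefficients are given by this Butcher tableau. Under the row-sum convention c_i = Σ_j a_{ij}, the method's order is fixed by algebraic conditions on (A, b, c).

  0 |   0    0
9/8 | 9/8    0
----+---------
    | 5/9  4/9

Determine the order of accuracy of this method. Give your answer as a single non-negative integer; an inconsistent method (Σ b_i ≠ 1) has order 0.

b = (5/9, 4/9)
c = (0, 9/8)
Σ b_i: 5/9·1 + 4/9·1 = 1 ✓
b·c: 4/9·9/8 = 1/2 ✓; 2 stages ⇒ order 2.

2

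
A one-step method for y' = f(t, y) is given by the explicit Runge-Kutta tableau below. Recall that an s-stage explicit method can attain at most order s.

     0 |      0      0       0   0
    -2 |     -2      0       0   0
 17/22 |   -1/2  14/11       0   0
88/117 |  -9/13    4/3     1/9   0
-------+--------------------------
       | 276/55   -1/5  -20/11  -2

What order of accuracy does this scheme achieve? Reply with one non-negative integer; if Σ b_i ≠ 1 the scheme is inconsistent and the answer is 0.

b = (276/55, -1/5, -20/11, -2)
c = (0, -2, 17/22, 88/117)
Ac = (0, 0, -28/11, -511/198)
Σ b_i: 276/55·1 + (-1/5)·1 + (-20/11)·1 + (-2)·1 = 1 ✓
b·c: (-1/5)·(-2) + (-20/11)·17/22 + (-2)·88/117 = -177616/70785 ≠ 1/2 ⇒ order 1.

1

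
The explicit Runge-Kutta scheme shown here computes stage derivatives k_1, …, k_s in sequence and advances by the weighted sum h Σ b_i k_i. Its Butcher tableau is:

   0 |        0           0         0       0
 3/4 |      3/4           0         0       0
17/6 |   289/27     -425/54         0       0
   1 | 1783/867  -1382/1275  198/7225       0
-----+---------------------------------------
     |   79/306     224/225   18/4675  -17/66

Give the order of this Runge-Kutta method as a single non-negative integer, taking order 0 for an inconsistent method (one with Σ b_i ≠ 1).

b = (79/306, 224/225, 18/4675, -17/66)
c = (0, 3/4, 17/6, 1)
Ac = (0, 0, -425/72, -25/34)
Σ b_i: 79/306·1 + 224/225·1 + 18/4675·1 + (-17/66)·1 = 1 ✓
b·c: 224/225·3/4 + 18/4675·17/6 + (-17/66)·1 = 1/2 ✓
b·c²: 224/225·9/16 + 18/4675·289/36 + (-17/66)·1 = 1/3 ✓
b·Ac: 18/4675·(-425/72) + (-17/66)·(-25/34) = 1/6 ✓
b·c³: 224/225·27/64 + 18/4675·4913/216 + (-17/66)·1 = 1/4 ✓
b·(c∘Ac): 18/4675·(-7225/432) + (-17/66)·(-25/34) = 1/8 ✓
b·Ac²: 18/4675·(-425/96) + (-17/66)·(-53/136) = 1/12 ✓
b·A²c: (-17/66)·(-11/68) = 1/24 ✓; 4 stages ⇒ order 4.

4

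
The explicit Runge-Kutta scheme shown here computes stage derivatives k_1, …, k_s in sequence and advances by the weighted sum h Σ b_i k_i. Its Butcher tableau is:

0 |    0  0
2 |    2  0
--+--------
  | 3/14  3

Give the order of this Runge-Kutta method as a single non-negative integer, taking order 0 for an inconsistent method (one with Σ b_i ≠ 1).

b = (3/14, 3)
c = (0, 2)
Σ b_i: 3/14·1 + 3·1 = 45/14 ≠ 1 ⇒ order 0.

0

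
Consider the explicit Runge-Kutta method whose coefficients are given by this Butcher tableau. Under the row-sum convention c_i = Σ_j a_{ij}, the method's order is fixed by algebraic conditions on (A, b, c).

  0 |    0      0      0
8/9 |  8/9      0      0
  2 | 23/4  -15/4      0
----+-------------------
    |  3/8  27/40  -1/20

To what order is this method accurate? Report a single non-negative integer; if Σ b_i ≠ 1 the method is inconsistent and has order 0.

b = (3/8, 27/40, -1/20)
c = (0, 8/9, 2)
Ac = (0, 0, -10/3)
Σ b_i: 3/8·1 + 27/40·1 + (-1/20)·1 = 1 ✓
b·c: 27/40·8/9 + (-1/20)·2 = 1/2 ✓
b·c²: 27/40·64/81 + (-1/20)·4 = 1/3 ✓
b·Ac: (-1/20)·(-10/3) = 1/6 ✓; 3 stages ⇒ order 3.

3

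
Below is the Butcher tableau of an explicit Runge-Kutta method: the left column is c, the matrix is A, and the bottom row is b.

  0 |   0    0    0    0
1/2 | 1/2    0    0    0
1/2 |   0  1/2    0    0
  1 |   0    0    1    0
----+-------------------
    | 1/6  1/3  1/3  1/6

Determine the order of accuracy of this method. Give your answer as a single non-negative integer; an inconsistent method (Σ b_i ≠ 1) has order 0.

4

b = (1/6, 1/3, 1/3, 1/6)
c = (0, 1/2, 1/2, 1)
Ac = (0, 0, 1/4, 1/2)
Σ b_i: 1/6·1 + 1/3·1 + 1/3·1 + 1/6·1 = 1 ✓
b·c: 1/3·1/2 + 1/3·1/2 + 1/6·1 = 1/2 ✓
b·c²: 1/3·1/4 + 1/3·1/4 + 1/6·1 = 1/3 ✓
b·Ac: 1/3·1/4 + 1/6·1/2 = 1/6 ✓
b·c³: 1/3·1/8 + 1/3·1/8 + 1/6·1 = 1/4 ✓
b·(c∘Ac): 1/3·1/8 + 1/6·1/2 = 1/8 ✓
b·Ac²: 1/3·1/8 + 1/6·1/4 = 1/12 ✓
b·A²c: 1/6·1/4 = 1/24 ✓; 4 stages ⇒ order 4.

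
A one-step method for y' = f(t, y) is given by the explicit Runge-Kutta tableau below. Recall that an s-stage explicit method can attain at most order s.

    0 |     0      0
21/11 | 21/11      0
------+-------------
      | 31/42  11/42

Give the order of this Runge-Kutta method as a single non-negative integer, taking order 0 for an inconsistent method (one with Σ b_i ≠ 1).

b = (31/42, 11/42)
c = (0, 21/11)
Σ b_i: 31/42·1 + 11/42·1 = 1 ✓
b·c: 11/42·21/11 = 1/2 ✓; 2 stages ⇒ order 2.

2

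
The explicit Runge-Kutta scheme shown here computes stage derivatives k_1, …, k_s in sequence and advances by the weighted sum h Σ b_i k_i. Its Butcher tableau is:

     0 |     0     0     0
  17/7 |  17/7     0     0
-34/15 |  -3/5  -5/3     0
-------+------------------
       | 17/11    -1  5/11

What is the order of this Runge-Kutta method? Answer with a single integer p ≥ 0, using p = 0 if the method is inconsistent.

b = (17/11, -1, 5/11)
c = (0, 17/7, -34/15)
Ac = (0, 0, -85/21)
Σ b_i: 17/11·1 + (-1)·1 + 5/11·1 = 1 ✓
b·c: (-1)·17/7 + 5/11·(-34/15) = -799/231 ≠ 1/2 ⇒ order 1.

1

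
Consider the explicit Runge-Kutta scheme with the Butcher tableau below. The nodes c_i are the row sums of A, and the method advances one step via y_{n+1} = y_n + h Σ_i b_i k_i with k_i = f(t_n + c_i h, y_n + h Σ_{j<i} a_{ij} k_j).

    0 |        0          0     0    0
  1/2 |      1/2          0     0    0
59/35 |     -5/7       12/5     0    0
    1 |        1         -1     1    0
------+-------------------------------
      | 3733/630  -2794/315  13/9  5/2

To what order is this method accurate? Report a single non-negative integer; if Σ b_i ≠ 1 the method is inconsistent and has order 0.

b = (3733/630, -2794/315, 13/9, 5/2)
c = (0, 1/2, 59/35, 1)
Ac = (0, 0, 6/5, 83/70)
Σ b_i: 3733/630·1 + (-2794/315)·1 + 13/9·1 + 5/2·1 = 1 ✓
b·c: (-2794/315)·1/2 + 13/9·59/35 + 5/2·1 = 1/2 ✓
b·c²: (-2794/315)·1/4 + 13/9·3481/1225 + 5/2·1 = 48368/11025 ≠ 1/3 ⇒ order 2.
b·Ac: 13/9·6/5 + 5/2·83/70 = 1973/420 ≠ 1/6

2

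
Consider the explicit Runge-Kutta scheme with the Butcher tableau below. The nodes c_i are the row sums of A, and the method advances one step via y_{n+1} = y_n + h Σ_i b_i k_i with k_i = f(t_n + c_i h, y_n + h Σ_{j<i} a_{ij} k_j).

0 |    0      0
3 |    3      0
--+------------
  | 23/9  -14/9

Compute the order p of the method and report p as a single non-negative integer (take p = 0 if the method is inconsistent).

1

b = (23/9, -14/9)
c = (0, 3)
Σ b_i: 23/9·1 + (-14/9)·1 = 1 ✓
b·c: (-14/9)·3 = -14/3 ≠ 1/2 ⇒ order 1.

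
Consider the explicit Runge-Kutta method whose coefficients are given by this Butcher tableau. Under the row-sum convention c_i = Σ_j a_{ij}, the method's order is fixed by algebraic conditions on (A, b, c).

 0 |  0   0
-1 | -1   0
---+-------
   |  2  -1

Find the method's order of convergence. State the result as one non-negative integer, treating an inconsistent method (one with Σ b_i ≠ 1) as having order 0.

1

b = (2, -1)
c = (0, -1)
Σ b_i: 2·1 + (-1)·1 = 1 ✓
b·c: (-1)·(-1) = 1 ≠ 1/2 ⇒ order 1.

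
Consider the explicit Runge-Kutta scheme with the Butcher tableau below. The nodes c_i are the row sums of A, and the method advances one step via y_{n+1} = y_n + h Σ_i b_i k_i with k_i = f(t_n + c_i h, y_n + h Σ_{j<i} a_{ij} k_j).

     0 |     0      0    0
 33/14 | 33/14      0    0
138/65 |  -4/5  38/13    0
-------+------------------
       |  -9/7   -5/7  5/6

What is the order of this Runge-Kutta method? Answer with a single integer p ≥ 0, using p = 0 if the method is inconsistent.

b = (-9/7, -5/7, 5/6)
c = (0, 33/14, 138/65)
Ac = (0, 0, 627/91)
Σ b_i: (-9/7)·1 + (-5/7)·1 + 5/6·1 = -7/6 ≠ 1 ⇒ order 0.

0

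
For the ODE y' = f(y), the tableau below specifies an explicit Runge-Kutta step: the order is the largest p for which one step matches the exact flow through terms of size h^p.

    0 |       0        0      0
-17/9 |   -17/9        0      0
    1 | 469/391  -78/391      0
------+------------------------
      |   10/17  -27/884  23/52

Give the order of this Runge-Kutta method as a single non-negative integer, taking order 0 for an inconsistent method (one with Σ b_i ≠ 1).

3

b = (10/17, -27/884, 23/52)
c = (0, -17/9, 1)
Ac = (0, 0, 26/69)
Σ b_i: 10/17·1 + (-27/884)·1 + 23/52·1 = 1 ✓
b·c: (-27/884)·(-17/9) + 23/52·1 = 1/2 ✓
b·c²: (-27/884)·289/81 + 23/52·1 = 1/3 ✓
b·Ac: 23/52·26/69 = 1/6 ✓; 3 stages ⇒ order 3.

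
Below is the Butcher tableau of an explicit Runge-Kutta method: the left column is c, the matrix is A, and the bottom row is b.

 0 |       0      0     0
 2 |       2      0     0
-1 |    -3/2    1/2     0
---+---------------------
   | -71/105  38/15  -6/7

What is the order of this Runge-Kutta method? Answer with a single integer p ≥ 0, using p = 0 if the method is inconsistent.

1

b = (-71/105, 38/15, -6/7)
c = (0, 2, -1)
Ac = (0, 0, 1)
Σ b_i: (-71/105)·1 + 38/15·1 + (-6/7)·1 = 1 ✓
b·c: 38/15·2 + (-6/7)·(-1) = 622/105 ≠ 1/2 ⇒ order 1.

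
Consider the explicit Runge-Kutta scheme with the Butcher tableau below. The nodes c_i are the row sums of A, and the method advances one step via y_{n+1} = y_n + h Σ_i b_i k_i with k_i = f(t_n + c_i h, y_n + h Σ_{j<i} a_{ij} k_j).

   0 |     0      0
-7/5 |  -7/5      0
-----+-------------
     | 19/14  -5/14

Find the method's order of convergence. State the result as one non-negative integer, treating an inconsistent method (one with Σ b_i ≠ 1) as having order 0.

2

b = (19/14, -5/14)
c = (0, -7/5)
Σ b_i: 19/14·1 + (-5/14)·1 = 1 ✓
b·c: (-5/14)·(-7/5) = 1/2 ✓; 2 stages ⇒ order 2.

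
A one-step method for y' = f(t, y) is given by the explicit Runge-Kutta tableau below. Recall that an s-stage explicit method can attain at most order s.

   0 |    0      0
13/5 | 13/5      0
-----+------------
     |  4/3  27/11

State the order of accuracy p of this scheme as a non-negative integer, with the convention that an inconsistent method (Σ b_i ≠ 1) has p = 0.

0

b = (4/3, 27/11)
c = (0, 13/5)
Σ b_i: 4/3·1 + 27/11·1 = 125/33 ≠ 1 ⇒ order 0.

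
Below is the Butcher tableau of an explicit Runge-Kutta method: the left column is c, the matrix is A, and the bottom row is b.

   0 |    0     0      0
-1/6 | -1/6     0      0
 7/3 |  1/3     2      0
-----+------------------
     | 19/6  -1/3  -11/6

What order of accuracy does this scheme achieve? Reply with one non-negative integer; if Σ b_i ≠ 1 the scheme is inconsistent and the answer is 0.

b = (19/6, -1/3, -11/6)
c = (0, -1/6, 7/3)
Ac = (0, 0, -1/3)
Σ b_i: 19/6·1 + (-1/3)·1 + (-11/6)·1 = 1 ✓
b·c: (-1/3)·(-1/6) + (-11/6)·7/3 = -38/9 ≠ 1/2 ⇒ order 1.

1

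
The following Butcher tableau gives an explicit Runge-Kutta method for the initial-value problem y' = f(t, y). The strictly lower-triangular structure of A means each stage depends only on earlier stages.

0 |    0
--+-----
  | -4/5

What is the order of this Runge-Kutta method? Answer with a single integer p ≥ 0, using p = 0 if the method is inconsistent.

0

b = (-4/5)
c = (0)
Σ b_i: (-4/5)·1 = -4/5 ≠ 1 ⇒ order 0.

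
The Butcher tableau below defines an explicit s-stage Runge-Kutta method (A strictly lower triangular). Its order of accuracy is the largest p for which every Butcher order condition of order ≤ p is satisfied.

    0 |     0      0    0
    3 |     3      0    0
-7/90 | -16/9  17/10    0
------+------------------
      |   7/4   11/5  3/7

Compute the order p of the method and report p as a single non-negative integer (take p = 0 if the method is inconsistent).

0

b = (7/4, 11/5, 3/7)
c = (0, 3, -7/90)
Ac = (0, 0, 51/10)
Σ b_i: 7/4·1 + 11/5·1 + 3/7·1 = 613/140 ≠ 1 ⇒ order 0.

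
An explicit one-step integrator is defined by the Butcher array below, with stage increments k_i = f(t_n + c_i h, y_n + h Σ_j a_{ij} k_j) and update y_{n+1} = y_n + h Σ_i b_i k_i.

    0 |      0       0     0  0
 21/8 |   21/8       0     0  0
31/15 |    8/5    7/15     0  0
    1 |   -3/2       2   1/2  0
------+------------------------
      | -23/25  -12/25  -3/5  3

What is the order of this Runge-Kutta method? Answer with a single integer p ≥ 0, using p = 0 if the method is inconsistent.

b = (-23/25, -12/25, -3/5, 3)
c = (0, 21/8, 31/15, 1)
Ac = (0, 0, 49/40, 377/60)
Σ b_i: (-23/25)·1 + (-12/25)·1 + (-3/5)·1 + 3·1 = 1 ✓
b·c: (-12/25)·21/8 + (-3/5)·31/15 + 3·1 = 1/2 ✓
b·c²: (-12/25)·441/64 + (-3/5)·961/225 + 3·1 = -17221/6000 ≠ 1/3 ⇒ order 2.
b·Ac: (-3/5)·49/40 + 3·377/60 = 3623/200 ≠ 1/6

2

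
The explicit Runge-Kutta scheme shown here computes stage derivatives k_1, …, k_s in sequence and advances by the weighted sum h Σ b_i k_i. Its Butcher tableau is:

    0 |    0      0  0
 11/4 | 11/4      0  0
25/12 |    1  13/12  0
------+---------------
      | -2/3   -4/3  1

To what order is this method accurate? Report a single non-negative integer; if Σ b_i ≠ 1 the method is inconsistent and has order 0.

b = (-2/3, -4/3, 1)
c = (0, 11/4, 25/12)
Ac = (0, 0, 143/48)
Σ b_i: (-2/3)·1 + (-4/3)·1 + 1·1 = -1 ≠ 1 ⇒ order 0.

0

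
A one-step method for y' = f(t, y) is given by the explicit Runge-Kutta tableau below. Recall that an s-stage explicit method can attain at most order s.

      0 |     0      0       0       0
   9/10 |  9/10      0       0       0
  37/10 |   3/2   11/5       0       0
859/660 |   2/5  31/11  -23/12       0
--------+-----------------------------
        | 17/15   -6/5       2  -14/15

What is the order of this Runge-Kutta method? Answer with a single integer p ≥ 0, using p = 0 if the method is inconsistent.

b = (17/15, -6/5, 2, -14/15)
c = (0, 9/10, 37/10, 859/660)
Ac = (0, 0, 99/50, -6013/1320)
Σ b_i: 17/15·1 + (-6/5)·1 + 2·1 + (-14/15)·1 = 1 ✓
b·c: (-6/5)·9/10 + 2·37/10 + (-14/15)·859/660 = 25271/4950 ≠ 1/2 ⇒ order 1.

1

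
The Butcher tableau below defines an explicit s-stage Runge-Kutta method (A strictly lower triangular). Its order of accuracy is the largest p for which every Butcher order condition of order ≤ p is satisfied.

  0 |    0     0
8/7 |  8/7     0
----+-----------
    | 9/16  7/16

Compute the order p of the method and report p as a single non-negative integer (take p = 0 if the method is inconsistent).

2

b = (9/16, 7/16)
c = (0, 8/7)
Σ b_i: 9/16·1 + 7/16·1 = 1 ✓
b·c: 7/16·8/7 = 1/2 ✓; 2 stages ⇒ order 2.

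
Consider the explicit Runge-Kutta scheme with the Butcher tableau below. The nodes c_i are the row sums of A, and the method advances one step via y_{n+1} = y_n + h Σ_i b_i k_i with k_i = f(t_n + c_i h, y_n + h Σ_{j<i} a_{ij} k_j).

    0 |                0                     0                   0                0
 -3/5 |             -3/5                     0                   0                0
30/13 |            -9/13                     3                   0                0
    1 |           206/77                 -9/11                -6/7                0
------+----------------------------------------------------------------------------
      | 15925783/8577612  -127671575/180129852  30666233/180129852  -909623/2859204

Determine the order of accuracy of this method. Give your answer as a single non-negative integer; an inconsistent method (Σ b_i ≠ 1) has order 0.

3

b = (15925783/8577612, -127671575/180129852, 30666233/180129852, -909623/2859204)
c = (0, -3/5, 30/13, 1)
Ac = (0, 0, -9/5, -7443/5005)
Σ b_i: 15925783/8577612·1 + (-127671575/180129852)·1 + 30666233/180129852·1 + (-909623/2859204)·1 = 1 ✓
b·c: (-127671575/180129852)·(-3/5) + 30666233/180129852·30/13 + (-909623/2859204)·1 = 1/2 ✓
b·c²: (-127671575/180129852)·9/25 + 30666233/180129852·900/169 + (-909623/2859204)·1 = 1/3 ✓
b·Ac: 30666233/180129852·(-9/5) + (-909623/2859204)·(-7443/5005) = 1/6 ✓
b·c³: (-127671575/180129852)·(-27/125) + 30666233/180129852·27000/2197 + (-909623/2859204)·1 = 89540864/46462065 ≠ 1/4 ⇒ order 3.
b·(c∘Ac): 30666233/180129852·(-54/13) + (-909623/2859204)·(-7443/5005) = -7807769/33357380 ≠ 1/8
b·Ac²: 30666233/180129852·27/25 + (-909623/2859204)·(-1580823/325325) = 53579039/30974710 ≠ 1/12
b·A²c: (-909623/2859204)·54/35 = -8186607/16678690 ≠ 1/24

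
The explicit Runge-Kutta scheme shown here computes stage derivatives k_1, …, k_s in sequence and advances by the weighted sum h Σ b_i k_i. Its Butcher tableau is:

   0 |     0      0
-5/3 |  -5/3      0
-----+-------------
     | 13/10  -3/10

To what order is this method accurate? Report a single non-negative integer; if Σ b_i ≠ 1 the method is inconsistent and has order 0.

b = (13/10, -3/10)
c = (0, -5/3)
Σ b_i: 13/10·1 + (-3/10)·1 = 1 ✓
b·c: (-3/10)·(-5/3) = 1/2 ✓; 2 stages ⇒ order 2.

2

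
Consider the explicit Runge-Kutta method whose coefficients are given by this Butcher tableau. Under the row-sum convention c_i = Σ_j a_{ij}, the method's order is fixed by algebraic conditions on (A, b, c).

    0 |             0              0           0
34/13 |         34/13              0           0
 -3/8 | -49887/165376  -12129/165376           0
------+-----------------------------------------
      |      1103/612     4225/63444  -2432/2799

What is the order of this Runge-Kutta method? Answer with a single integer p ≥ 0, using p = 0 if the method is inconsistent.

b = (1103/612, 4225/63444, -2432/2799)
c = (0, 34/13, -3/8)
Ac = (0, 0, -933/4864)
Σ b_i: 1103/612·1 + 4225/63444·1 + (-2432/2799)·1 = 1 ✓
b·c: 4225/63444·34/13 + (-2432/2799)·(-3/8) = 1/2 ✓
b·c²: 4225/63444·1156/169 + (-2432/2799)·9/64 = 1/3 ✓
b·Ac: (-2432/2799)·(-933/4864) = 1/6 ✓; 3 stages ⇒ order 3.

3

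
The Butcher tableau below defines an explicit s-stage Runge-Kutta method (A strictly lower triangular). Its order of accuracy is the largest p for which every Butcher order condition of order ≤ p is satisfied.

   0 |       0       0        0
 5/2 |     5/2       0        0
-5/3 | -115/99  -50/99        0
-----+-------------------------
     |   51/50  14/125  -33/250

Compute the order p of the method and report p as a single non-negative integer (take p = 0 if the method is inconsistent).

3

b = (51/50, 14/125, -33/250)
c = (0, 5/2, -5/3)
Ac = (0, 0, -125/99)
Σ b_i: 51/50·1 + 14/125·1 + (-33/250)·1 = 1 ✓
b·c: 14/125·5/2 + (-33/250)·(-5/3) = 1/2 ✓
b·c²: 14/125·25/4 + (-33/250)·25/9 = 1/3 ✓
b·Ac: (-33/250)·(-125/99) = 1/6 ✓; 3 stages ⇒ order 3.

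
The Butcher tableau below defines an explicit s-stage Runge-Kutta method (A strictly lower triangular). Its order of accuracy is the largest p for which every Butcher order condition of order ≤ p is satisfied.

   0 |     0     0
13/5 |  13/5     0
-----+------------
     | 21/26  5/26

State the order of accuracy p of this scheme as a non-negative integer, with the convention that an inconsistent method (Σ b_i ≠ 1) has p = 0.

b = (21/26, 5/26)
c = (0, 13/5)
Σ b_i: 21/26·1 + 5/26·1 = 1 ✓
b·c: 5/26·13/5 = 1/2 ✓; 2 stages ⇒ order 2.

2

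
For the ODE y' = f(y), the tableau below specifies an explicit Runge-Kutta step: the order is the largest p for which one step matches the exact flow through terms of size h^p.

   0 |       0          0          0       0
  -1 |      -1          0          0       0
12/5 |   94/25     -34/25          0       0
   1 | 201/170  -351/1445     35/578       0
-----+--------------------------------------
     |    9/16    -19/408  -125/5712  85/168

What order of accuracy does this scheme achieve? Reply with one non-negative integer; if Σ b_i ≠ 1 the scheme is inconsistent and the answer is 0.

b = (9/16, -19/408, -125/5712, 85/168)
c = (0, -1, 12/5, 1)
Ac = (0, 0, 34/25, 33/85)
Σ b_i: 9/16·1 + (-19/408)·1 + (-125/5712)·1 + 85/168·1 = 1 ✓
b·c: (-19/408)·(-1) + (-125/5712)·12/5 + 85/168·1 = 1/2 ✓
b·c²: (-19/408)·1 + (-125/5712)·144/25 + 85/168·1 = 1/3 ✓
b·Ac: (-125/5712)·34/25 + 85/168·33/85 = 1/6 ✓
b·c³: (-19/408)·(-1) + (-125/5712)·1728/125 + 85/168·1 = 1/4 ✓
b·(c∘Ac): (-125/5712)·408/125 + 85/168·33/85 = 1/8 ✓
b·Ac²: (-125/5712)·(-34/25) + 85/168·9/85 = 1/12 ✓
b·A²c: 85/168·7/85 = 1/24 ✓; 4 stages ⇒ order 4.

4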